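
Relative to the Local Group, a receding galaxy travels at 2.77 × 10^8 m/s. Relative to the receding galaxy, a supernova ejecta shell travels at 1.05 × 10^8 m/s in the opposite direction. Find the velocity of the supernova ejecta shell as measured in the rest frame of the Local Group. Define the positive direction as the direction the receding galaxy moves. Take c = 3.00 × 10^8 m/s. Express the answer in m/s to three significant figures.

In units of c (dividing by 3.00 × 10^8 m/s): v = 0.923, u' = -0.350.
u = (u' + v)/(1 + u'v/c²):
u = (-0.350 + 0.923) / (1 + (-0.350)·0.923) = 0.5733/0.6768 = 0.8471
Converting back: u = 0.8471 × 3.00 × 10^8 m/s.

+2.54 × 10^8 m/s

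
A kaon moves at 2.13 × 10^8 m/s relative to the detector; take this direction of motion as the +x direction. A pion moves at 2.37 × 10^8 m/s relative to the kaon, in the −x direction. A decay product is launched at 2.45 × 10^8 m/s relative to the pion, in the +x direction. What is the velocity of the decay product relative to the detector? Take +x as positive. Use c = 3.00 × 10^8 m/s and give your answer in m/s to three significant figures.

+2.24 × 10^8 m/s

Apply u = (u' + v)/(1 + u'v/c²) successively, working outward toward the detector.
(Dividing each given speed by c = 3.00 × 10^8 m/s to work in units of c.)
Start: velocity of the kaon relative to the detector = 0.7100c.
Compose with the pion (u' = -0.790 in the kaon frame): u_1 = (-0.790 + 0.710) / (1 + (-0.790)·0.710) = -0.0800/0.4391 = -0.1822.
Compose with the decay product (u' = 0.817 in the pion frame): u_2 = (0.817 + (-0.182)) / (1 + 0.817·(-0.182)) = 0.6345/0.8512 = 0.7454.
So u = 0.7454 × 3.00 × 10^8 m/s.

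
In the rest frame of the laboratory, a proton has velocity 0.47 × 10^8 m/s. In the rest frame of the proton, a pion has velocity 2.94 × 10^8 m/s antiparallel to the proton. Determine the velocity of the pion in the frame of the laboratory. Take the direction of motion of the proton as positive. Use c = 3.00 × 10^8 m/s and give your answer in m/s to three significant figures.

In units of c (dividing by 3.00 × 10^8 m/s): v = 0.157, u' = -0.980.
u = (u' + v)/(1 + u'v/c²):
u = (-0.980 + 0.157) / (1 + (-0.980)·0.157) = -0.8233/0.8465 = -0.9727
(Galilean addition would give -0.823c.)
Converting back: u = -0.9727 × 3.00 × 10^8 m/s.

-2.92 × 10^8 m/s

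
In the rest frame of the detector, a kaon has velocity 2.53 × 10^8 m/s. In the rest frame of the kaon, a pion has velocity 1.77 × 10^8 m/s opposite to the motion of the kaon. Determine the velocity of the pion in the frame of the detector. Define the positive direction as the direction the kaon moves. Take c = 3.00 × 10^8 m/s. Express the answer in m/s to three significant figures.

In units of c (dividing by 3.00 × 10^8 m/s): v = 0.843, u' = -0.590.
u = (u' + v)/(1 + u'v/c²):
u = (-0.590 + 0.843) / (1 + (-0.590)·0.843) = 0.2533/0.5024 = 0.5042
(Galilean addition would give +0.253c.)
Converting back: u = 0.5042 × 3.00 × 10^8 m/s.

+1.51 × 10^8 m/s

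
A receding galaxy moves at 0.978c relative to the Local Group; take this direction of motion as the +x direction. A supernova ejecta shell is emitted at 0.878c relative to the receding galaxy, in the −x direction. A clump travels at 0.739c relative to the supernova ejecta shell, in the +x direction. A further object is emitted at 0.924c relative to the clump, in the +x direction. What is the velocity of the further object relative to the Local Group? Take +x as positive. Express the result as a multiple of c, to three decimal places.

+0.998c

Apply u = (u' + v)/(1 + u'v/c²) successively, working outward toward the Local Group.
Start: velocity of the receding galaxy relative to the Local Group = 0.9780c.
Compose with the supernova ejecta shell (u' = -0.878 in the receding galaxy frame): u_1 = (-0.878 + 0.978) / (1 + (-0.878)·0.978) = 0.1000/0.1413 = 0.7076.
Compose with the clump (u' = 0.739 in the supernova ejecta shell frame): u_2 = (0.739 + 0.708) / (1 + 0.739·0.708) = 1.4466/1.5229 = 0.9499.
Compose with the further object (u' = 0.924 in the clump frame): u_3 = (0.924 + 0.950) / (1 + 0.924·0.950) = 1.8739/1.8777 = 0.9980.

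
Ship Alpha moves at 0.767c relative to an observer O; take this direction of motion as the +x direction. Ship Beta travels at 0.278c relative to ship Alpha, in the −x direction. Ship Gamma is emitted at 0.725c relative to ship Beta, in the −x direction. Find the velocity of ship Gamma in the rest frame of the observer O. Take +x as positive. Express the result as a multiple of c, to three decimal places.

-0.188c

Apply u = (u' + v)/(1 + u'v/c²) successively, working outward toward the observer O.
Start: velocity of ship Alpha relative to the observer O = 0.7670c.
Compose with ship Beta (u' = -0.278 in ship Alpha frame): u_1 = (-0.278 + 0.767) / (1 + (-0.278)·0.767) = 0.4890/0.7868 = 0.6215.
Compose with ship Gamma (u' = -0.725 in ship Beta frame): u_2 = (-0.725 + 0.622) / (1 + (-0.725)·0.622) = -0.1035/0.5494 = -0.1883.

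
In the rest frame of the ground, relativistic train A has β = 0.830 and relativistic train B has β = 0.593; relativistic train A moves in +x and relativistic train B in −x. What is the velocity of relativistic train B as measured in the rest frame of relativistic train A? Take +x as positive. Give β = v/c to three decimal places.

β = -0.954

β_A = 0.830, β_B = -0.593.
Transform to A's frame with the inverse velocity-addition law: u' = (u − v)/(1 − uv/c²), taking u = β_B and v = β_A.
u' = (-0.593 − 0.830) / (1 − (0.830)(-0.593)) = -1.4230/1.4922 = -0.9536.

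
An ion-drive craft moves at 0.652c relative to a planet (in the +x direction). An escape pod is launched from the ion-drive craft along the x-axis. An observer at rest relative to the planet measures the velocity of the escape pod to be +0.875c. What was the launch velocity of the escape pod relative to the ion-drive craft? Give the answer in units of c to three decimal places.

Invert the composition law: u' = (u − v)/(1 − uv/c²).
u' = (0.875 − 0.652) / (1 − (0.875)(0.652)) = 0.2230/0.4295 = 0.5192.

+0.519c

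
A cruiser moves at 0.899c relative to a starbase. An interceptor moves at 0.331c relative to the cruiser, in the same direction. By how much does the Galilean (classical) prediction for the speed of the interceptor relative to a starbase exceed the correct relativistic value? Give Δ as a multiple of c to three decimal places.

Galilean: u_cl = 0.331 + 0.899 = 1.2300.
Relativistic: u_rel = (0.331 + 0.899) / (1 + 0.331·0.899) = 1.2300/1.2976 = 0.9479.
Δ = 1.2300 − 0.9479 = 0.2821.
(The classical prediction exceeds c; the relativistic result does not.)

Δ = 0.282c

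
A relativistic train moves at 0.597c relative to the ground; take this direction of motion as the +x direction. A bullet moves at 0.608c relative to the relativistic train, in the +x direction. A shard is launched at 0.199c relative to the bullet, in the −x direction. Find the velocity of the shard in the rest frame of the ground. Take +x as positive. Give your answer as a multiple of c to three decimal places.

Apply u = (u' + v)/(1 + u'v/c²) successively, working outward toward the ground.
Start: velocity of the relativistic train relative to the ground = 0.5970c.
Compose with the bullet (u' = 0.608 in the relativistic train frame): u_1 = (0.608 + 0.597) / (1 + 0.608·0.597) = 1.2050/1.3630 = 0.8841.
Compose with the shard (u' = -0.199 in the bullet frame): u_2 = (-0.199 + 0.884) / (1 + (-0.199)·0.884) = 0.6851/0.8241 = 0.8314.

+0.831c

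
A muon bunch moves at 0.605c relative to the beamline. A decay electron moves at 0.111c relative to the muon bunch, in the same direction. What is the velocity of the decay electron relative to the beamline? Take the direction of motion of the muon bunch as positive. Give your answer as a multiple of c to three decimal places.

With v = 0.605 and u' = 0.111 (in units of c),
u = (u' + v)/(1 + u'v/c²):
u = (0.111 + 0.605) / (1 + 0.111·0.605) = 0.7160/1.0672 = 0.6709

0.671c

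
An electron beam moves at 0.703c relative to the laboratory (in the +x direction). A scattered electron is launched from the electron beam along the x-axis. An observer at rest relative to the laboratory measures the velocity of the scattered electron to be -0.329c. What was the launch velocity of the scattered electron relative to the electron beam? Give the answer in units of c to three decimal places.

-0.838c

Invert the composition law: u' = (u − v)/(1 − uv/c²).
u' = (-0.329 − 0.703) / (1 − (-0.329)(0.703)) = -1.0320/1.2313 = -0.8381.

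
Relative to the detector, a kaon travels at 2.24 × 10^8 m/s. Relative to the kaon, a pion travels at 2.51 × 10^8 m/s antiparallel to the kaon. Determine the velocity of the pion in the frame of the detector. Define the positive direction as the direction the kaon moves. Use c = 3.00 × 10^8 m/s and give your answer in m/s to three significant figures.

In units of c (dividing by 3.00 × 10^8 m/s): v = 0.747, u' = -0.837.
u = (u' + v)/(1 + u'v/c²):
u = (-0.837 + 0.747) / (1 + (-0.837)·0.747) = -0.0900/0.3753 = -0.2398
Converting back: u = -0.2398 × 3.00 × 10^8 m/s.

-7.19 × 10^7 m/s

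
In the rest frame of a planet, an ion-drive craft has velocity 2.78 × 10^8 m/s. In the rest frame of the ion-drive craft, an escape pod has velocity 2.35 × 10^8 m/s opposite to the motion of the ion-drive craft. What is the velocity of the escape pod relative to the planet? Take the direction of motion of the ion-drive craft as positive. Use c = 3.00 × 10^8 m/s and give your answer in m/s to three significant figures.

In units of c (dividing by 3.00 × 10^8 m/s): v = 0.927, u' = -0.783.
u = (u' + v)/(1 + u'v/c²):
u = (-0.783 + 0.927) / (1 + (-0.783)·0.927) = 0.1433/0.2741 = 0.5229
(Galilean addition would give +0.143c.)
Converting back: u = 0.5229 × 3.00 × 10^8 m/s.

+1.57 × 10^8 m/s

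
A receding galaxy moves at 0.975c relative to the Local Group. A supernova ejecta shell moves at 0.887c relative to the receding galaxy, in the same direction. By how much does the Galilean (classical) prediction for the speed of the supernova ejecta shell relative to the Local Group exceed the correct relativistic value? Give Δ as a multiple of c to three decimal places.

Δ = 0.864c

Galilean: u_cl = 0.887 + 0.975 = 1.8620.
Relativistic: u_rel = (0.887 + 0.975) / (1 + 0.887·0.975) = 1.8620/1.8648 = 0.9985.
Δ = 1.8620 − 0.9985 = 0.8635.
(The classical prediction exceeds c; the relativistic result does not.)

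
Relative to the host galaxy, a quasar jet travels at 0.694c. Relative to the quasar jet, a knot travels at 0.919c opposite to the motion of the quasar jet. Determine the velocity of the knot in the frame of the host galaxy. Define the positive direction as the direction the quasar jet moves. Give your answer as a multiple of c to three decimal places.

-0.621c

With v = 0.694 and u' = -0.919 (in units of c),
u = (u' + v)/(1 + u'v/c²):
u = (-0.919 + 0.694) / (1 + (-0.919)·0.694) = -0.2250/0.3622 = -0.6212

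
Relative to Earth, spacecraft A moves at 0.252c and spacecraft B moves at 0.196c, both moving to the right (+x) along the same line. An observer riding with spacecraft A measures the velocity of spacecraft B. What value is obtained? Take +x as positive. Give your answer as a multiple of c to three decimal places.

β_A = 0.252, β_B = 0.196.
Transform to A's frame with the inverse velocity-addition law: u' = (u − v)/(1 − uv/c²), taking u = β_B and v = β_A.
u' = (0.196 − 0.252) / (1 − (0.252)(0.196)) = -0.0560/0.9506 = -0.0589.

-0.059c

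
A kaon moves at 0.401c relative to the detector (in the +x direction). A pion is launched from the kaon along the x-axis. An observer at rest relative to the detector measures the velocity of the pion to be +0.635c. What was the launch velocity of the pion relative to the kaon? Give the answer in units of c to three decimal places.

Invert the composition law: u' = (u − v)/(1 − uv/c²).
u' = (0.635 − 0.401) / (1 − (0.635)(0.401)) = 0.2340/0.7454 = 0.3139.

+0.314c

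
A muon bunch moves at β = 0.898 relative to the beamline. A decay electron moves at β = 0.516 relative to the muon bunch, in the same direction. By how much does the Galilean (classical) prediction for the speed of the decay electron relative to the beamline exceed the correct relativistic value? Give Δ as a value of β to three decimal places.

Δ = 0.448

Galilean: u_cl = 0.516 + 0.898 = 1.4140.
Relativistic: u_rel = (0.516 + 0.898) / (1 + 0.516·0.898) = 1.4140/1.4634 = 0.9663.
Δ = 1.4140 − 0.9663 = 0.4477.
(The classical prediction exceeds c; the relativistic result does not.)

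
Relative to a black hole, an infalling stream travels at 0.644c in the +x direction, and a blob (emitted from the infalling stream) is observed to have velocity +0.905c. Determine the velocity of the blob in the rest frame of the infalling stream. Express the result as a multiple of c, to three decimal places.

Invert the composition law: u' = (u − v)/(1 − uv/c²).
u' = (0.905 − 0.644) / (1 − (0.905)(0.644)) = 0.2610/0.4172 = 0.6256.

+0.626c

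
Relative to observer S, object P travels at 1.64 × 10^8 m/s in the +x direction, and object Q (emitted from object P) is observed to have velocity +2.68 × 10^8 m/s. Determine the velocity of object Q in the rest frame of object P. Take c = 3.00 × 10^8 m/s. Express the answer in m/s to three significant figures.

v = 0.547c, u = 0.893c.
Invert the composition law: u' = (u − v)/(1 − uv/c²).
u' = (0.893 − 0.547) / (1 − (0.893)(0.547)) = 0.3467/0.5116 = 0.6776.
u' = 0.6776 × 3.00 × 10^8 m/s.

+2.03 × 10^8 m/s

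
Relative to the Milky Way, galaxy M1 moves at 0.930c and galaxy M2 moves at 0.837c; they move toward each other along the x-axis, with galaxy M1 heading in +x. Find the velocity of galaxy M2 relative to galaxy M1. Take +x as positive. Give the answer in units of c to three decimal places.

-0.994c

β_A = 0.930, β_B = -0.837.
Transform to A's frame with the inverse velocity-addition law: u' = (u − v)/(1 − uv/c²), taking u = β_B and v = β_A.
u' = (-0.837 − 0.930) / (1 − (0.930)(-0.837)) = -1.7670/1.7784 = -0.9936.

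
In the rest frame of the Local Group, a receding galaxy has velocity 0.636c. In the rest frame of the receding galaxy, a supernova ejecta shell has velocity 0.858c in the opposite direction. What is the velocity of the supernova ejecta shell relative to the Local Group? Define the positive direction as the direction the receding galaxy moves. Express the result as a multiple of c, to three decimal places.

-0.489c

With v = 0.636 and u' = -0.858 (in units of c),
u = (u' + v)/(1 + u'v/c²):
u = (-0.858 + 0.636) / (1 + (-0.858)·0.636) = -0.2220/0.4543 = -0.4887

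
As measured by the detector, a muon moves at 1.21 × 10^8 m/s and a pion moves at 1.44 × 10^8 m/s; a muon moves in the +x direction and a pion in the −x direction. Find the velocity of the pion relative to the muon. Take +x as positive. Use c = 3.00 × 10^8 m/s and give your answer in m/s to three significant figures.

β_A = 0.403, β_B = -0.480 (dividing each by c = 3.00 × 10^8 m/s).
Transform to A's frame with the inverse velocity-addition law: u' = (u − v)/(1 − uv/c²), taking u = β_B and v = β_A.
u' = (-0.480 − 0.403) / (1 − (0.403)(-0.480)) = -0.8833/1.1936 = -0.7401.
u' = -0.7401 × 3.00 × 10^8 m/s.

-2.22 × 10^8 m/s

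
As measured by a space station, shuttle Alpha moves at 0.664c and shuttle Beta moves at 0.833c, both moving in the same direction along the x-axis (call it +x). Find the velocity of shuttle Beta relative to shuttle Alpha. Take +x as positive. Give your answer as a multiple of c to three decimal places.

β_A = 0.664, β_B = 0.833.
Transform to A's frame with the inverse velocity-addition law: u' = (u − v)/(1 − uv/c²), taking u = β_B and v = β_A.
u' = (0.833 − 0.664) / (1 − (0.664)(0.833)) = 0.1690/0.4469 = 0.3782.

+0.378c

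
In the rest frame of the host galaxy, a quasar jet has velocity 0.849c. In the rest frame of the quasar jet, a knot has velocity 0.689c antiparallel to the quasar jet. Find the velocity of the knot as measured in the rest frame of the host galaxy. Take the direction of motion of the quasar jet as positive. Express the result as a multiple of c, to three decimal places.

+0.386c

With v = 0.849 and u' = -0.689 (in units of c),
u = (u' + v)/(1 + u'v/c²):
u = (-0.689 + 0.849) / (1 + (-0.689)·0.849) = 0.1600/0.4150 = 0.3855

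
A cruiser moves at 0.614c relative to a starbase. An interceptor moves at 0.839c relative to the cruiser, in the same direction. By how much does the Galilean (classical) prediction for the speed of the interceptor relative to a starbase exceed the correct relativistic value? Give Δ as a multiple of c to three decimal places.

Galilean: u_cl = 0.839 + 0.614 = 1.4530.
Relativistic: u_rel = (0.839 + 0.614) / (1 + 0.839·0.614) = 1.4530/1.5151 = 0.9590.
Δ = 1.4530 − 0.9590 = 0.4940.
(The classical prediction exceeds c; the relativistic result does not.)

Δ = 0.494c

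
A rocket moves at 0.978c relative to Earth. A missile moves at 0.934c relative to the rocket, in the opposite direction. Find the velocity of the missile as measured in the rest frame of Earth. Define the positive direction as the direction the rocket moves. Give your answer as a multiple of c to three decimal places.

+0.508c

With v = 0.978 and u' = -0.934 (in units of c),
u = (u' + v)/(1 + u'v/c²):
u = (-0.934 + 0.978) / (1 + (-0.934)·0.978) = 0.0440/0.0865 = 0.5084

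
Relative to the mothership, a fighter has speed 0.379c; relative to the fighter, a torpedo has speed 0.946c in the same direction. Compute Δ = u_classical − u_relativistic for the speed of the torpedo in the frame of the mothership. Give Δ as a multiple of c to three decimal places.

Galilean: u_cl = 0.946 + 0.379 = 1.3250.
Relativistic: u_rel = (0.946 + 0.379) / (1 + 0.946·0.379) = 1.3250/1.3585 = 0.9753.
Δ = 1.3250 − 0.9753 = 0.3497.
(The classical prediction exceeds c; the relativistic result does not.)

Δ = 0.350c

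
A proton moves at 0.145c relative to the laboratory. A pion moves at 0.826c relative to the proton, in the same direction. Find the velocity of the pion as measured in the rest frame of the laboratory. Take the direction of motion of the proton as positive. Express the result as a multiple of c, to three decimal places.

With v = 0.145 and u' = 0.826 (in units of c),
u = (u' + v)/(1 + u'v/c²):
u = (0.826 + 0.145) / (1 + 0.826·0.145) = 0.9710/1.1198 = 0.8671
(Galilean addition would give +0.971c.)

0.867c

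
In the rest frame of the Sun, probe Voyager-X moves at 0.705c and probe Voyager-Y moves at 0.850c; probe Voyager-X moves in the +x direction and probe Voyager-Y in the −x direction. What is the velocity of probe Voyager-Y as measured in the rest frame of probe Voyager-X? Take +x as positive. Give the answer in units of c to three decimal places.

β_A = 0.705, β_B = -0.850.
Transform to A's frame with the inverse velocity-addition law: u' = (u − v)/(1 − uv/c²), taking u = β_B and v = β_A.
u' = (-0.850 − 0.705) / (1 − (0.705)(-0.850)) = -1.5550/1.5993 = -0.9723.

-0.972c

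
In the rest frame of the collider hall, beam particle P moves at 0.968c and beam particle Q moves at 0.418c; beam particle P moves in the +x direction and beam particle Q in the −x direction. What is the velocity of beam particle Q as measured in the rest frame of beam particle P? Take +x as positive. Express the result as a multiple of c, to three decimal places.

-0.987c

β_A = 0.968, β_B = -0.418.
Transform to A's frame with the inverse velocity-addition law: u' = (u − v)/(1 − uv/c²), taking u = β_B and v = β_A.
u' = (-0.418 − 0.968) / (1 − (0.968)(-0.418)) = -1.3860/1.4046 = -0.9867.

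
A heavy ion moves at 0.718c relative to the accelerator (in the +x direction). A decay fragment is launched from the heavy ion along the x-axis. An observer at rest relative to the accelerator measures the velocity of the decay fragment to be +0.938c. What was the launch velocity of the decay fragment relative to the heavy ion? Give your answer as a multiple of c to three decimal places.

+0.674c

Invert the composition law: u' = (u − v)/(1 − uv/c²).
u' = (0.938 − 0.718) / (1 − (0.938)(0.718)) = 0.2200/0.3265 = 0.6738.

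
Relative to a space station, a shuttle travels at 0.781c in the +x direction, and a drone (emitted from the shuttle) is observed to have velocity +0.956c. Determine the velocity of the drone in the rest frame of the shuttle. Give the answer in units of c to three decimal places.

Invert the composition law: u' = (u − v)/(1 − uv/c²).
u' = (0.956 − 0.781) / (1 − (0.956)(0.781)) = 0.1750/0.2534 = 0.6907.

+0.691c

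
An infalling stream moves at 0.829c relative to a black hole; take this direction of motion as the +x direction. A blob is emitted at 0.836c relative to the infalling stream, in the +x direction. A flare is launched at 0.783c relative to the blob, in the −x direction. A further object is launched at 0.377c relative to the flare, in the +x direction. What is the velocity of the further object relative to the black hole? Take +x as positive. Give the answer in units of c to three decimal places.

+0.940c

Apply u = (u' + v)/(1 + u'v/c²) successively, working outward toward the black hole.
Start: velocity of the infalling stream relative to the black hole = 0.8290c.
Compose with the blob (u' = 0.836 in the infalling stream frame): u_1 = (0.836 + 0.829) / (1 + 0.836·0.829) = 1.6650/1.6930 = 0.9834.
Compose with the flare (u' = -0.783 in the blob frame): u_2 = (-0.783 + 0.983) / (1 + (-0.783)·0.983) = 0.2004/0.2300 = 0.8716.
Compose with the further object (u' = 0.377 in the flare frame): u_3 = (0.377 + 0.872) / (1 + 0.377·0.872) = 1.2486/1.3286 = 0.9398.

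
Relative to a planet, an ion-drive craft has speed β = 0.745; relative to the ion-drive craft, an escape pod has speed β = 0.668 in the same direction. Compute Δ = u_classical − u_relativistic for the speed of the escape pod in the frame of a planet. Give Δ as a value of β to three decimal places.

Galilean: u_cl = 0.668 + 0.745 = 1.4130.
Relativistic: u_rel = (0.668 + 0.745) / (1 + 0.668·0.745) = 1.4130/1.4977 = 0.9435.
Δ = 1.4130 − 0.9435 = 0.4695.
(The classical prediction exceeds c; the relativistic result does not.)

Δ = 0.470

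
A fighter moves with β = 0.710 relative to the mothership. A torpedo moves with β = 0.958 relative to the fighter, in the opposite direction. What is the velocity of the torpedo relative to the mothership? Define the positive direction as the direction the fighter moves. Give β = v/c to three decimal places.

With v = 0.710 and u' = -0.958 (in units of c),
u = (u' + v)/(1 + u'v/c²):
u = (-0.958 + 0.710) / (1 + (-0.958)·0.710) = -0.2480/0.3198 = -0.7754
(Galilean addition would give -0.248c.)

β = -0.775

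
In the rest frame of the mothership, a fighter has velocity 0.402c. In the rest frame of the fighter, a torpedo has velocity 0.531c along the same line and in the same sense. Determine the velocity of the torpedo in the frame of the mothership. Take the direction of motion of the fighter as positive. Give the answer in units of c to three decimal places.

With v = 0.402 and u' = 0.531 (in units of c),
u = (u' + v)/(1 + u'v/c²):
u = (0.531 + 0.402) / (1 + 0.531·0.402) = 0.9330/1.2135 = 0.7689

0.769c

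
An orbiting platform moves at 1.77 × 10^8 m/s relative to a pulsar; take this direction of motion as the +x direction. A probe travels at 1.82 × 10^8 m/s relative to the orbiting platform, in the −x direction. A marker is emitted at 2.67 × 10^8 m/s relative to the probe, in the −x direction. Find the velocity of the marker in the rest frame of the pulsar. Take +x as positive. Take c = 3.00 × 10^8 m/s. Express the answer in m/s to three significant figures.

-2.69 × 10^8 m/s

Apply u = (u' + v)/(1 + u'v/c²) successively, working outward toward the pulsar.
(Dividing each given speed by c = 3.00 × 10^8 m/s to work in units of c.)
Start: velocity of the orbiting platform relative to the pulsar = 0.5900c.
Compose with the probe (u' = -0.607 in the orbiting platform frame): u_1 = (-0.607 + 0.590) / (1 + (-0.607)·0.590) = -0.0167/0.6421 = -0.0260.
Compose with the marker (u' = -0.890 in the probe frame): u_2 = (-0.890 + (-0.026)) / (1 + (-0.890)·(-0.026)) = -0.9160/1.0231 = -0.8953.
So u = -0.8953 × 3.00 × 10^8 m/s.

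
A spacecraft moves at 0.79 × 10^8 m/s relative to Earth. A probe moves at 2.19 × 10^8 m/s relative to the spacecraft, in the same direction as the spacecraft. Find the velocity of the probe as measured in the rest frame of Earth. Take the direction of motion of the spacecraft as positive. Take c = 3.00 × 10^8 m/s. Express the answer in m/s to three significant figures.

In units of c (dividing by 3.00 × 10^8 m/s): v = 0.263, u' = 0.730.
u = (u' + v)/(1 + u'v/c²):
u = (0.730 + 0.263) / (1 + 0.730·0.263) = 0.9933/1.1922 = 0.8332
(Galilean addition would give +0.993c.)
Converting back: u = 0.8332 × 3.00 × 10^8 m/s.

2.50 × 10^8 m/s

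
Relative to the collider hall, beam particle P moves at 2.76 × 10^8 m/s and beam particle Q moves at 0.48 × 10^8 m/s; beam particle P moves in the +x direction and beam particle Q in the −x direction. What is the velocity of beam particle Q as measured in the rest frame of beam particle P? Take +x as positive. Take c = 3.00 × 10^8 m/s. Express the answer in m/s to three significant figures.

-2.82 × 10^8 m/s

β_A = 0.920, β_B = -0.160 (dividing each by c = 3.00 × 10^8 m/s).
Transform to A's frame with the inverse velocity-addition law: u' = (u − v)/(1 − uv/c²), taking u = β_B and v = β_A.
u' = (-0.160 − 0.920) / (1 − (0.920)(-0.160)) = -1.0800/1.1472 = -0.9414.
u' = -0.9414 × 3.00 × 10^8 m/s.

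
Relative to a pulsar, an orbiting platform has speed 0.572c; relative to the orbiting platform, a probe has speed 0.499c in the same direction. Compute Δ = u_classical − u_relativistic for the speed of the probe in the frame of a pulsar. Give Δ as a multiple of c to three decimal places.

Galilean: u_cl = 0.499 + 0.572 = 1.0710.
Relativistic: u_rel = (0.499 + 0.572) / (1 + 0.499·0.572) = 1.0710/1.2854 = 0.8332.
Δ = 1.0710 − 0.8332 = 0.2378.
(The classical prediction exceeds c; the relativistic result does not.)

Δ = 0.238c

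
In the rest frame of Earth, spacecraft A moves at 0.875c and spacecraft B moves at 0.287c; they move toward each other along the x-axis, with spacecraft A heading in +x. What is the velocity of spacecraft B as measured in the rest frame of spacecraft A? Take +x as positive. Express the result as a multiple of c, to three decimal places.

-0.929c

β_A = 0.875, β_B = -0.287.
Transform to A's frame with the inverse velocity-addition law: u' = (u − v)/(1 − uv/c²), taking u = β_B and v = β_A.
u' = (-0.287 − 0.875) / (1 − (0.875)(-0.287)) = -1.1620/1.2511 = -0.9288.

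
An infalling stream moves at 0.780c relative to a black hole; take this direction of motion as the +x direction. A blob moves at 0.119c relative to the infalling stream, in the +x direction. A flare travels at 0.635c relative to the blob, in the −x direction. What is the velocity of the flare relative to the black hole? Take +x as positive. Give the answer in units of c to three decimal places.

+0.393c

Apply u = (u' + v)/(1 + u'v/c²) successively, working outward toward the black hole.
Start: velocity of the infalling stream relative to the black hole = 0.7800c.
Compose with the blob (u' = 0.119 in the infalling stream frame): u_1 = (0.119 + 0.780) / (1 + 0.119·0.780) = 0.8990/1.0928 = 0.8226.
Compose with the flare (u' = -0.635 in the blob frame): u_2 = (-0.635 + 0.823) / (1 + (-0.635)·0.823) = 0.1876/0.4776 = 0.3929.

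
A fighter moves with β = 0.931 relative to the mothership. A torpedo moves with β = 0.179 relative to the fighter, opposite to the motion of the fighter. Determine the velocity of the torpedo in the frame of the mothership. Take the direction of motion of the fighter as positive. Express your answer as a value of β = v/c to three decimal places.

With v = 0.931 and u' = -0.179 (in units of c),
u = (u' + v)/(1 + u'v/c²):
u = (-0.179 + 0.931) / (1 + (-0.179)·0.931) = 0.7520/0.8334 = 0.9024

β = +0.902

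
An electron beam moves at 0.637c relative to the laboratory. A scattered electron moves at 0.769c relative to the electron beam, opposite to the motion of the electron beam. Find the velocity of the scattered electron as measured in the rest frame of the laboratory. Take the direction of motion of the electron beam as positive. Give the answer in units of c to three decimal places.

-0.259c

With v = 0.637 and u' = -0.769 (in units of c),
u = (u' + v)/(1 + u'v/c²):
u = (-0.769 + 0.637) / (1 + (-0.769)·0.637) = -0.1320/0.5101 = -0.2587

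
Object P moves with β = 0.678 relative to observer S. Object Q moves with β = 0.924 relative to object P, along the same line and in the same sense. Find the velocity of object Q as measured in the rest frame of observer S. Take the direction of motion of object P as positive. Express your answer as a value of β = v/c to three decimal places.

With v = 0.678 and u' = 0.924 (in units of c),
u = (u' + v)/(1 + u'v/c²):
u = (0.924 + 0.678) / (1 + 0.924·0.678) = 1.6020/1.6265 = 0.9850
(Galilean addition would give +1.602c, exceeding c.)

β = 0.985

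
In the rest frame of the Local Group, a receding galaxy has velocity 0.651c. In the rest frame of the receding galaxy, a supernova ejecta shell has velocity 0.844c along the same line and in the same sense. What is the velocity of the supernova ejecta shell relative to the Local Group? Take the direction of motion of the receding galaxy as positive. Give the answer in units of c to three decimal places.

0.965c

With v = 0.651 and u' = 0.844 (in units of c),
u = (u' + v)/(1 + u'v/c²):
u = (0.844 + 0.651) / (1 + 0.844·0.651) = 1.4950/1.5494 = 0.9649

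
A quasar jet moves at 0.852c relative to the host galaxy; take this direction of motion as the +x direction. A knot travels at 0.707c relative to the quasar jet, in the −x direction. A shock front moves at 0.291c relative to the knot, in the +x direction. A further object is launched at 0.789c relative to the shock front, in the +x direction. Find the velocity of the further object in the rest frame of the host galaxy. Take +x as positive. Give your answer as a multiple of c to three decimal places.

+0.941c

Apply u = (u' + v)/(1 + u'v/c²) successively, working outward toward the host galaxy.
Start: velocity of the quasar jet relative to the host galaxy = 0.8520c.
Compose with the knot (u' = -0.707 in the quasar jet frame): u_1 = (-0.707 + 0.852) / (1 + (-0.707)·0.852) = 0.1450/0.3976 = 0.3647.
Compose with the shock front (u' = 0.291 in the knot frame): u_2 = (0.291 + 0.365) / (1 + 0.291·0.365) = 0.6557/1.1061 = 0.5928.
Compose with the further object (u' = 0.789 in the shock front frame): u_3 = (0.789 + 0.593) / (1 + 0.789·0.593) = 1.3818/1.4677 = 0.9415.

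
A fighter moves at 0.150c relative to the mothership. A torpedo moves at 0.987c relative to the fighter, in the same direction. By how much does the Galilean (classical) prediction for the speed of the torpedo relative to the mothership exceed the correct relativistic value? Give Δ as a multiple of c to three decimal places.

Galilean: u_cl = 0.987 + 0.150 = 1.1370.
Relativistic: u_rel = (0.987 + 0.150) / (1 + 0.987·0.150) = 1.1370/1.1481 = 0.9904.
Δ = 1.1370 − 0.9904 = 0.1466.
(The classical prediction exceeds c; the relativistic result does not.)

Δ = 0.147c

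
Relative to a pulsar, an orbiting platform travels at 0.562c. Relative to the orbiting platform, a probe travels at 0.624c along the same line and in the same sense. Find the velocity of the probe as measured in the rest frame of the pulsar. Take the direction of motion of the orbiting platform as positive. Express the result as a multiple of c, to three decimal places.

With v = 0.562 and u' = 0.624 (in units of c),
u = (u' + v)/(1 + u'v/c²):
u = (0.624 + 0.562) / (1 + 0.624·0.562) = 1.1860/1.3507 = 0.8781

0.878c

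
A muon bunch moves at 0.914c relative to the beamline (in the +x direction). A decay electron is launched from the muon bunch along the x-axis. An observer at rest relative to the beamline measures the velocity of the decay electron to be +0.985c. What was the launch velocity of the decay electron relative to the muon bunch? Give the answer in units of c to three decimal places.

Invert the composition law: u' = (u − v)/(1 − uv/c²).
u' = (0.985 − 0.914) / (1 − (0.985)(0.914)) = 0.0710/0.0997 = 0.7121.

+0.712c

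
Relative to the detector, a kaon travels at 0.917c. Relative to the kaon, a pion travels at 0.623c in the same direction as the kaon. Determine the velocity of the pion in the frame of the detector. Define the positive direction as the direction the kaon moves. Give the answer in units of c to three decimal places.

With v = 0.917 and u' = 0.623 (in units of c),
u = (u' + v)/(1 + u'v/c²):
u = (0.623 + 0.917) / (1 + 0.623·0.917) = 1.5400/1.5713 = 0.9801

0.980c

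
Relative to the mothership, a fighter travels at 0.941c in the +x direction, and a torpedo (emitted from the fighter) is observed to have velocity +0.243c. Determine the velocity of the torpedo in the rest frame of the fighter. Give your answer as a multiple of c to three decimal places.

Invert the composition law: u' = (u − v)/(1 − uv/c²).
u' = (0.243 − 0.941) / (1 − (0.243)(0.941)) = -0.6980/0.7713 = -0.9049.

-0.905c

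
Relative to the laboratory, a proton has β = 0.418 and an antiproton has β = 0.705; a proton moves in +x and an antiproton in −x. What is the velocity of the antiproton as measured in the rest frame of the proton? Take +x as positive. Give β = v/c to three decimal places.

β_A = 0.418, β_B = -0.705.
Transform to A's frame with the inverse velocity-addition law: u' = (u − v)/(1 − uv/c²), taking u = β_B and v = β_A.
u' = (-0.705 − 0.418) / (1 − (0.418)(-0.705)) = -1.1230/1.2947 = -0.8674.

β = -0.867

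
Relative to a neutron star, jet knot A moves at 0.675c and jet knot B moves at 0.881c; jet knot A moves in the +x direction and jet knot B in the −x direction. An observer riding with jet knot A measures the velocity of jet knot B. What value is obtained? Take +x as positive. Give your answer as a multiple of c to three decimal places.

-0.976c

β_A = 0.675, β_B = -0.881.
Transform to A's frame with the inverse velocity-addition law: u' = (u − v)/(1 − uv/c²), taking u = β_B and v = β_A.
u' = (-0.881 − 0.675) / (1 − (0.675)(-0.881)) = -1.5560/1.5947 = -0.9757.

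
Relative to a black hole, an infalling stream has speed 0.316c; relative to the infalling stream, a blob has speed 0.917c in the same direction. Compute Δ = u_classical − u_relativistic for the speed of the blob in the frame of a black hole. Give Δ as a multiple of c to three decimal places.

Galilean: u_cl = 0.917 + 0.316 = 1.2330.
Relativistic: u_rel = (0.917 + 0.316) / (1 + 0.917·0.316) = 1.2330/1.2898 = 0.9560.
Δ = 1.2330 − 0.9560 = 0.2770.
(The classical prediction exceeds c; the relativistic result does not.)

Δ = 0.277c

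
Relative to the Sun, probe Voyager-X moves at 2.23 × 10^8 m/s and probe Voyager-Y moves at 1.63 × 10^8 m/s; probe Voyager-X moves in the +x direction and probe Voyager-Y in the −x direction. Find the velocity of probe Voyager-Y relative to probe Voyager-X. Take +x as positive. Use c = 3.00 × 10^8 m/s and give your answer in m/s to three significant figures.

β_A = 0.743, β_B = -0.543 (dividing each by c = 3.00 × 10^8 m/s).
Transform to A's frame with the inverse velocity-addition law: u' = (u − v)/(1 − uv/c²), taking u = β_B and v = β_A.
u' = (-0.543 − 0.743) / (1 − (0.743)(-0.543)) = -1.2867/1.4039 = -0.9165.
u' = -0.9165 × 3.00 × 10^8 m/s.

-2.75 × 10^8 m/s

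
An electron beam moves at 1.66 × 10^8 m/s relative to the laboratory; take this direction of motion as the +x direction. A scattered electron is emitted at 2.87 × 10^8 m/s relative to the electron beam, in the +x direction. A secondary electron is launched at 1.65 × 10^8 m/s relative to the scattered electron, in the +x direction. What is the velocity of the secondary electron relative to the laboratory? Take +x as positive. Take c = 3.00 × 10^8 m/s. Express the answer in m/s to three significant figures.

2.99 × 10^8 m/s

Apply u = (u' + v)/(1 + u'v/c²) successively, working outward toward the laboratory.
(Dividing each given speed by c = 3.00 × 10^8 m/s to work in units of c.)
Start: velocity of the electron beam relative to the laboratory = 0.5533c.
Compose with the scattered electron (u' = 0.957 in the electron beam frame): u_1 = (0.957 + 0.553) / (1 + 0.957·0.553) = 1.5100/1.5294 = 0.9873.
Compose with the secondary electron (u' = 0.550 in the scattered electron frame): u_2 = (0.550 + 0.987) / (1 + 0.550·0.987) = 1.5373/1.5430 = 0.9963.
So u = 0.9963 × 3.00 × 10^8 m/s.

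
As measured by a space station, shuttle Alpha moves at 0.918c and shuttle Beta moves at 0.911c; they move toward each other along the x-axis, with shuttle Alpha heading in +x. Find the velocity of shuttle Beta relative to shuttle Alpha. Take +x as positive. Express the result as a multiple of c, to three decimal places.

-0.996c

β_A = 0.918, β_B = -0.911.
Transform to A's frame with the inverse velocity-addition law: u' = (u − v)/(1 − uv/c²), taking u = β_B and v = β_A.
u' = (-0.911 − 0.918) / (1 − (0.918)(-0.911)) = -1.8290/1.8363 = -0.9960.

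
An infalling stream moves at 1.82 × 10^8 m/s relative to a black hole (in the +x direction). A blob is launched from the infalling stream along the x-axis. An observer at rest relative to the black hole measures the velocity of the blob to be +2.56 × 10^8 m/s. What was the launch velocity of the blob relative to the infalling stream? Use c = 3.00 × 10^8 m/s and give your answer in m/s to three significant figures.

+1.53 × 10^8 m/s

v = 0.607c, u = 0.853c.
Invert the composition law: u' = (u − v)/(1 − uv/c²).
u' = (0.853 − 0.607) / (1 − (0.853)(0.607)) = 0.2467/0.4823 = 0.5114.
u' = 0.5114 × 3.00 × 10^8 m/s.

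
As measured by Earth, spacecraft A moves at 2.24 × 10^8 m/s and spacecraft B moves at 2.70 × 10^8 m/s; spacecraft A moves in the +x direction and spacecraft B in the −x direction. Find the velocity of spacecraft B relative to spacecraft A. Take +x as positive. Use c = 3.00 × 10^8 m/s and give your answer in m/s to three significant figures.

β_A = 0.747, β_B = -0.900 (dividing each by c = 3.00 × 10^8 m/s).
Transform to A's frame with the inverse velocity-addition law: u' = (u − v)/(1 − uv/c²), taking u = β_B and v = β_A.
u' = (-0.900 − 0.747) / (1 − (0.747)(-0.900)) = -1.6467/1.6720 = -0.9848.
u' = -0.9848 × 3.00 × 10^8 m/s.

-2.95 × 10^8 m/s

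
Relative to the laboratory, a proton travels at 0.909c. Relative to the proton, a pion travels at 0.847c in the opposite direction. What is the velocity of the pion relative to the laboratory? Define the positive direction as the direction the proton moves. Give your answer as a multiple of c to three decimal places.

With v = 0.909 and u' = -0.847 (in units of c),
u = (u' + v)/(1 + u'v/c²):
u = (-0.847 + 0.909) / (1 + (-0.847)·0.909) = 0.0620/0.2301 = 0.2695

+0.269c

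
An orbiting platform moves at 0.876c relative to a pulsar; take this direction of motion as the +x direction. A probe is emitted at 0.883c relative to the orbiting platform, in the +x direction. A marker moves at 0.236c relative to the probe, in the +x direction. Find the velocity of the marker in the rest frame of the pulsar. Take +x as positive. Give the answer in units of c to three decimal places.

0.995c

Apply u = (u' + v)/(1 + u'v/c²) successively, working outward toward the pulsar.
Start: velocity of the orbiting platform relative to the pulsar = 0.8760c.
Compose with the probe (u' = 0.883 in the orbiting platform frame): u_1 = (0.883 + 0.876) / (1 + 0.883·0.876) = 1.7590/1.7735 = 0.9918.
Compose with the marker (u' = 0.236 in the probe frame): u_2 = (0.236 + 0.992) / (1 + 0.236·0.992) = 1.2278/1.2341 = 0.9949.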